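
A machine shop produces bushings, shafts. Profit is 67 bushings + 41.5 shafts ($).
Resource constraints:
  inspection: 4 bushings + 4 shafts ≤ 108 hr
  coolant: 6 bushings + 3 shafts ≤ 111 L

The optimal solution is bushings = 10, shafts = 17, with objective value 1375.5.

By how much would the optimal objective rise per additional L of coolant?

8.5

Check each constraint at x*: inspection 108/108 (tight); coolant 111/111 (tight).
The binding rows give the dual system: 4·y_inspection + 6·y_coolant = 67 and 4·y_inspection + 3·y_coolant = 41.5.
→ y_inspection = 4 and y_coolant = 8.5.
Shadow price of coolant = 8.5.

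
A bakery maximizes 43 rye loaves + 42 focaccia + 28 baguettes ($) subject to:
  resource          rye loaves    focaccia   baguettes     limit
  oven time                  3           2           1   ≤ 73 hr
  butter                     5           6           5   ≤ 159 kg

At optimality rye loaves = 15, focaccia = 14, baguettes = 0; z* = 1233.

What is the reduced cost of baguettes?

-3

Check each constraint at x*: oven time 73/73 (tight); butter 159/159 (tight).
From A_Bᵀ y = c: 3·y_oven time + 5·y_butter = 43; 2·y_oven time + 6·y_butter = 42.
This yields shadow prices y_oven time = 6, y_butter = 5.
Reduced cost of baguettes: c₃ − yᵀa₃ = 28 − (6·1 + 5·5) = 28 − 31 = -3.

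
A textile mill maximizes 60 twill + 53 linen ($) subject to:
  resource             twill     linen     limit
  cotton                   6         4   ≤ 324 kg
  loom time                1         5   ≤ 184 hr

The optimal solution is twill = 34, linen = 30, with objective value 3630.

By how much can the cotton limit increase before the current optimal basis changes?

Binding constraints: cotton, loom time. The basis is B = [[6,4],[1,5]] with det 26.
Per unit increase in cotton, x* moves by d = (0.1923, -0.0385).
The basis stays optimal until linen reaches 0; allowable increase = 780 kg.

780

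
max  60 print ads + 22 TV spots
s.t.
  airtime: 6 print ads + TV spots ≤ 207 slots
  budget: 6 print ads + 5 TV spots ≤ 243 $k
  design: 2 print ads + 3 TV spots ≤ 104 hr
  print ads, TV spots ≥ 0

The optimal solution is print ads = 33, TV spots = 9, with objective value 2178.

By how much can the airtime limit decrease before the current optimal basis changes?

33

Binding constraints: airtime, budget. The basis is B = [[6,1],[6,5]] with det 24.
Per unit decrease in airtime, x* moves by d = (-0.2083, 0.25).
The basis stays optimal until design becomes binding; allowable decrease = 33 slots.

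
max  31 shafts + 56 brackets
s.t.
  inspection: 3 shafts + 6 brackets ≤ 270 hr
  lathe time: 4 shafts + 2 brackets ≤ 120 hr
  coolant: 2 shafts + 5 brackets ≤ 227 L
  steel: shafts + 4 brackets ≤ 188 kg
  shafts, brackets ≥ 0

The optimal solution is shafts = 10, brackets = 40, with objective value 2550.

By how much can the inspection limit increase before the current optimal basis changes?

Binding constraints: inspection, lathe time. The basis is B = [[3,6],[4,2]] with det -18.
Per unit increase in inspection, x* moves by d = (-0.1111, 0.2222).
The basis stays optimal until coolant becomes binding; allowable increase = 7.875 hr.

7.875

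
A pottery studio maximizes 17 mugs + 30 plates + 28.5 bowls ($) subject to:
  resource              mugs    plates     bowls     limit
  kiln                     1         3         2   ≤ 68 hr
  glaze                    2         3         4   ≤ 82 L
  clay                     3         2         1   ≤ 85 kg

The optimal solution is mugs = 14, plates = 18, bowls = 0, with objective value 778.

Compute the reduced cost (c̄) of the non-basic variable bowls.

-5.5

At the optimum: kiln uses 68 of 68 (binding); glaze uses 82 of 82 (binding); clay uses 78 of 85 (slack = 7).
Slack constraints have shadow price 0 (complementary slackness).
Dual feasibility on the basic columns requires 1·y_kiln + 2·y_glaze = 17, 3·y_kiln + 3·y_glaze = 30.
→ y_kiln = 3 and y_glaze = 7.
Reduced cost of bowls: c₃ − yᵀa₃ = 28.5 − (3·2 + 7·4) = 28.5 − 34 = -5.5.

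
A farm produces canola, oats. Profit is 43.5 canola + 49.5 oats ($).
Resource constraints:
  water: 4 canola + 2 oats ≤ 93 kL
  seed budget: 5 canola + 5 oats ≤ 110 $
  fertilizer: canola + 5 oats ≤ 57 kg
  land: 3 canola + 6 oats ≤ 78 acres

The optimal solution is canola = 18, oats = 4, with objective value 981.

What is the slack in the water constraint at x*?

water used = 4·18 + 2·4 = 80; slack = 93 − 80 = 13.

13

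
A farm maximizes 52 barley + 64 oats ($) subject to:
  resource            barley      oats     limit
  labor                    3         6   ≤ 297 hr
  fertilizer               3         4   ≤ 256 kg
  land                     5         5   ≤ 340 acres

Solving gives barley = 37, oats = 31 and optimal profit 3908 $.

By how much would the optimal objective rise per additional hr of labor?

4

Check each constraint at x*: labor 297/297 (tight); fertilizer 235/256 (slack 21); land 340/340 (tight).
Slack constraints have shadow price 0 (complementary slackness).
Dual feasibility on the basic columns requires 3·y_labor + 5·y_land = 52, 6·y_labor + 5·y_land = 64.
Solving: y_labor = 4, y_land = 8.
Shadow price of labor = 4.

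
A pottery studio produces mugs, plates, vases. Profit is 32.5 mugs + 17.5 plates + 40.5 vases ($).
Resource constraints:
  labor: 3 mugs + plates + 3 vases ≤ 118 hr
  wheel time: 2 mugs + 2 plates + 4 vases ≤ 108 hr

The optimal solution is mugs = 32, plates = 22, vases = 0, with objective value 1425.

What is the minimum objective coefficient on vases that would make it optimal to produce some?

42.5

Both labor and wheel time are binding at x*.
Dual feasibility on the basic columns requires 3·y_labor + 2·y_wheel time = 32.5, 1·y_labor + 2·y_wheel time = 17.5.
→ y_labor = 7.5 and y_wheel time = 5.
vases enters the basis when its profit ≥ yᵀa₃ = 7.5·3 + 5·4 = 42.5.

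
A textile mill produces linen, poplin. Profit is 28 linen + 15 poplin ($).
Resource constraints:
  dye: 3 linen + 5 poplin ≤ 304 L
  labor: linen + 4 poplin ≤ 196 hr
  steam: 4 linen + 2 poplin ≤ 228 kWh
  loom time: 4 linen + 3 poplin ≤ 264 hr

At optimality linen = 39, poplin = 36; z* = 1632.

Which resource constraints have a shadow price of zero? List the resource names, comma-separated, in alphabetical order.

dye, labor

dye: 297/304 (slack 7)
labor: 183/196 (slack 13)
steam: 228/228 (binding)
loom time: 264/264 (binding)
By complementary slackness, a constraint with positive slack has shadow price 0 → dye, labor.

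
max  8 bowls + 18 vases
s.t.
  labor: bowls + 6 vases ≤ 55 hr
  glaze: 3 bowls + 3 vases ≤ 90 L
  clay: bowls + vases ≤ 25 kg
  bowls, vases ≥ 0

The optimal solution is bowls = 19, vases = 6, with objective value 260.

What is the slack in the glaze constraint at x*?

15

glaze used = 3·19 + 3·6 = 75; slack = 90 − 75 = 15.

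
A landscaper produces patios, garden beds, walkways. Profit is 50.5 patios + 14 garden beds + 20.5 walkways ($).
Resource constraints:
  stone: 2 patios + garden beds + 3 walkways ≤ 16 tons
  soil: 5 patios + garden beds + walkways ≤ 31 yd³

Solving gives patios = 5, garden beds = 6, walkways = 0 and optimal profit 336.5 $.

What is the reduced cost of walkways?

-6.5

At the optimum: stone uses 16 of 16 (binding); soil uses 31 of 31 (binding).
From A_Bᵀ y = c: 2·y_stone + 5·y_soil = 50.5; 1·y_stone + 1·y_soil = 14.
This yields shadow prices y_stone = 6.5, y_soil = 7.5.
Reduced cost of walkways: c₃ − yᵀa₃ = 20.5 − (6.5·3 + 7.5·1) = 20.5 − 27 = -6.5.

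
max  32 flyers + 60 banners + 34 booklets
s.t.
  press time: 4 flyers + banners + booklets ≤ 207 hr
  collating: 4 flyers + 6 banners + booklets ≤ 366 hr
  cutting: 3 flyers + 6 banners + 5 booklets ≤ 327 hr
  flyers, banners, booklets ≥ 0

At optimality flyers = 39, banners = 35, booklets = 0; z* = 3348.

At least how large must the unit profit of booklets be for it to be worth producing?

42

Binding: collating and cutting. Non-binding: press time (16 unused).
Slack constraints have shadow price 0 (complementary slackness).
The binding rows give the dual system: 4·y_collating + 3·y_cutting = 32 and 6·y_collating + 6·y_cutting = 60.
Solving: y_collating = 2, y_cutting = 8.
booklets enters the basis when its profit ≥ yᵀa₃ = 2·1 + 8·5 = 42.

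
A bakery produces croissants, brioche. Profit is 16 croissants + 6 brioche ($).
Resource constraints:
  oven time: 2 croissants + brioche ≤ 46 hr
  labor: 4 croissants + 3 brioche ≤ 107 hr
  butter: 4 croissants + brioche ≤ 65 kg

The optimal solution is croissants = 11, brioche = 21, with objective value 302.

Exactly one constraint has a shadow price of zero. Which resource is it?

oven time

oven time: 43/46 (slack 3)
labor: 107/107 (binding)
butter: 65/65 (binding)
By complementary slackness, a constraint with positive slack has shadow price 0 → oven time.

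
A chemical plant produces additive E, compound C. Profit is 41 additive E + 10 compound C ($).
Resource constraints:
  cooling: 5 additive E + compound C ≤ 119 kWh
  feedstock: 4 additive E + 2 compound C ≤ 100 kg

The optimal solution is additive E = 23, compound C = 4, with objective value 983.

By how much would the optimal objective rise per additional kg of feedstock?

Both cooling and feedstock are binding at x*.
Dual feasibility on the basic columns requires 5·y_cooling + 4·y_feedstock = 41, 1·y_cooling + 2·y_feedstock = 10.
→ y_cooling = 7 and y_feedstock = 1.5.
Shadow price of feedstock = 1.5.

1.5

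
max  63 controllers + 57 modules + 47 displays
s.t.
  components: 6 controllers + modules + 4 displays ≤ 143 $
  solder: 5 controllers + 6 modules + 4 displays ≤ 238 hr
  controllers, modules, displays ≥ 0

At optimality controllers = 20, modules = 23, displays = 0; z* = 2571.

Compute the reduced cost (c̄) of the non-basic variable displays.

Check each constraint at x*: components 143/143 (tight); solder 238/238 (tight).
Dual feasibility on the basic columns requires 6·y_components + 5·y_solder = 63, 1·y_components + 6·y_solder = 57.
Solving: y_components = 3, y_solder = 9.
Reduced cost of displays: c₃ − yᵀa₃ = 47 − (3·4 + 9·4) = 47 − 48 = -1.

-1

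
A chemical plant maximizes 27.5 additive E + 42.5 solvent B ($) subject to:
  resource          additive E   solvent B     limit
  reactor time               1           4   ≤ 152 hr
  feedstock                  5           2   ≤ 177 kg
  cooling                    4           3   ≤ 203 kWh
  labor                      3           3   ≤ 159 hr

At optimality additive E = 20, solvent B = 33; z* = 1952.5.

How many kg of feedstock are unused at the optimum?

feedstock used = 5·20 + 2·33 = 166; slack = 177 − 166 = 11.

11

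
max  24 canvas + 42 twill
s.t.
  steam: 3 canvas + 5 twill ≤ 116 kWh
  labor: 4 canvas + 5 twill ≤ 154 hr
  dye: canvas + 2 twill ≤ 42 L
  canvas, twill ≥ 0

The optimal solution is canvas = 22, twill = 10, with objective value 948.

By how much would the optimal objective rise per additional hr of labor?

0

Binding: steam and dye. Non-binding: labor (16 unused).
By complementary slackness, y = 0 for the non-binding constraint.
From A_Bᵀ y = c: 3·y_steam + 1·y_dye = 24; 5·y_steam + 2·y_dye = 42.
Solving: y_steam = 6, y_dye = 6.
Shadow price of labor = 0.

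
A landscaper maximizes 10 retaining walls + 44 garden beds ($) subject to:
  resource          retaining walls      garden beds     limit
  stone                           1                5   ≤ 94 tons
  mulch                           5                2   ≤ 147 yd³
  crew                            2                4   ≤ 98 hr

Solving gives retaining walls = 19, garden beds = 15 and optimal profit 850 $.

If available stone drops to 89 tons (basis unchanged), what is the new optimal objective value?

At the optimum: stone uses 94 of 94 (binding); mulch uses 125 of 147 (slack = 22); crew uses 98 of 98 (binding).
Since mulch is not tight, its dual is 0.
The binding rows give the dual system: 1·y_stone + 2·y_crew = 10 and 5·y_stone + 4·y_crew = 44.
This yields shadow prices y_stone = 8, y_crew = 1.
Δz = y_stone·Δb = 8 × (-5) = -40, so new z* = 850 − 40 = 810.

810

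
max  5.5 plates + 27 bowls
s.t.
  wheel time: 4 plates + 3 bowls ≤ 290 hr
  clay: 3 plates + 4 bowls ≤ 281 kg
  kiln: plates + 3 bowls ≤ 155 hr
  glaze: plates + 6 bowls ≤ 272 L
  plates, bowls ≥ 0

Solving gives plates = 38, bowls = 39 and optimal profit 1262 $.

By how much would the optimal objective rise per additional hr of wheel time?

0

Binding: kiln and glaze. Non-binding: wheel time (21 unused), clay (11 unused).
Since wheel time, clay are not tight, their duals are 0.
Dual feasibility on the basic columns requires 1·y_kiln + 1·y_glaze = 5.5, 3·y_kiln + 6·y_glaze = 27.
Solving: y_kiln = 2, y_glaze = 3.5.
Shadow price of wheel time = 0.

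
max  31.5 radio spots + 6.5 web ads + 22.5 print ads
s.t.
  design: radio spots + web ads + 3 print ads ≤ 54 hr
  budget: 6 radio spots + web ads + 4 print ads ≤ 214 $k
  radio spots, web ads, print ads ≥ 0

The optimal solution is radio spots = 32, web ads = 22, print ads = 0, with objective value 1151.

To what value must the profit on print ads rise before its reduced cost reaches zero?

Check each constraint at x*: design 54/54 (tight); budget 214/214 (tight).
From A_Bᵀ y = c: 1·y_design + 6·y_budget = 31.5; 1·y_design + 1·y_budget = 6.5.
Solving: y_design = 1.5, y_budget = 5.
print ads enters the basis when its profit ≥ yᵀa₃ = 1.5·3 + 5·4 = 24.5.

24.5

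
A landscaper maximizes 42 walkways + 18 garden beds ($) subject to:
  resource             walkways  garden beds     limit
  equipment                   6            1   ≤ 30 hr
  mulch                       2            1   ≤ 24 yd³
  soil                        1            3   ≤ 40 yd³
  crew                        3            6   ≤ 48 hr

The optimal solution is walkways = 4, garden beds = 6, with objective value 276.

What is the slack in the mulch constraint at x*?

mulch used = 2·4 + 1·6 = 14; slack = 24 − 14 = 10.

10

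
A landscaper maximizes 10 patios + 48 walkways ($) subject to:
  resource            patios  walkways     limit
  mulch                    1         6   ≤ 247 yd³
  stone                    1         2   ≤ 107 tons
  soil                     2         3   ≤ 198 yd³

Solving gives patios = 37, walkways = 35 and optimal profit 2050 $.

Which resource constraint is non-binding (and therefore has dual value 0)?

soil

mulch: 247/247 (binding)
stone: 107/107 (binding)
soil: 179/198 (slack 19)
By complementary slackness, a constraint with positive slack has shadow price 0 → soil.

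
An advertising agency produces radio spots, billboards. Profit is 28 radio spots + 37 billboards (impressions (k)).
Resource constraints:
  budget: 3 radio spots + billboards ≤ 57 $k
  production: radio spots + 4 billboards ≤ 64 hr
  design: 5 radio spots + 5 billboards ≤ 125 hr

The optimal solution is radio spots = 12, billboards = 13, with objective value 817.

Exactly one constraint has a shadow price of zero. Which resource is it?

budget

budget: 49/57 (slack 8)
production: 64/64 (binding)
design: 125/125 (binding)
By complementary slackness, a constraint with positive slack has shadow price 0 → budget.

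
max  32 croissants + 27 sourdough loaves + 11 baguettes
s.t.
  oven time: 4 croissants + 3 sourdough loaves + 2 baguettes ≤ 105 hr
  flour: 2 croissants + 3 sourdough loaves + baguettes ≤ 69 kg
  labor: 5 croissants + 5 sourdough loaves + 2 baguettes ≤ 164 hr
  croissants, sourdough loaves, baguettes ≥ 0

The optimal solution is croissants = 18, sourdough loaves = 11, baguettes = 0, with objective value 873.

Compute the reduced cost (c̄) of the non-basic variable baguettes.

Binding: oven time and flour. Non-binding: labor (19 unused).
Since labor is not tight, its dual is 0.
Dual feasibility on the basic columns requires 4·y_oven time + 2·y_flour = 32, 3·y_oven time + 3·y_flour = 27.
Solving: y_oven time = 7, y_flour = 2.
Reduced cost of baguettes: c₃ − yᵀa₃ = 11 − (7·2 + 2·1) = 11 − 16 = -5.

-5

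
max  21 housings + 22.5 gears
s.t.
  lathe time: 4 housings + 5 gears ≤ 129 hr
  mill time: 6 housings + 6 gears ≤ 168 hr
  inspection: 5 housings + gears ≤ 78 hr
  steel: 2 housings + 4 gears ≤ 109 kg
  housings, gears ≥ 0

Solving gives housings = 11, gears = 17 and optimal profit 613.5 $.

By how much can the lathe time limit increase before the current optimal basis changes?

9.5

Binding constraints: lathe time, mill time. The basis is B = [[4,5],[6,6]] with det -6.
Per unit increase in lathe time, x* moves by d = (-1, 1).
The basis stays optimal until steel becomes binding; allowable increase = 9.5 hr.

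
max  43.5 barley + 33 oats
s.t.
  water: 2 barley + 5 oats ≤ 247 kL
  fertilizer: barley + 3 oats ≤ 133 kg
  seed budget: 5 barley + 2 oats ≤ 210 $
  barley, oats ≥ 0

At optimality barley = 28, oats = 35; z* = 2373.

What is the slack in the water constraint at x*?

16

water used = 2·28 + 5·35 = 231; slack = 247 − 231 = 16.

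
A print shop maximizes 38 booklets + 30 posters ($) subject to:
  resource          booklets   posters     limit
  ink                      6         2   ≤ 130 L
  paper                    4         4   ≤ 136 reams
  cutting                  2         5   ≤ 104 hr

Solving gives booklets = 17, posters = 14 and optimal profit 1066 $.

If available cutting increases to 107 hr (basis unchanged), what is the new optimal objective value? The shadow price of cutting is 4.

1078

Δb = 3, so new z* = 1066 + (4)·(3) = 1066 + 12 = 1078.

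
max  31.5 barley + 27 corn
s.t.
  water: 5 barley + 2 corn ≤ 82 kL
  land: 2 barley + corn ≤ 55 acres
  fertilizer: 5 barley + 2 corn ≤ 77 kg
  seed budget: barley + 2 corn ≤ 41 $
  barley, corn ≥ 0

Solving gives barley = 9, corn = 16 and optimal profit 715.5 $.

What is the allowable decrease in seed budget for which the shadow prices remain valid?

25.6

Binding constraints: fertilizer, seed budget. The basis is B = [[5,2],[1,2]] with det 8.
Per unit decrease in seed budget, x* moves by d = (0.25, -0.625).
The basis stays optimal until corn reaches 0; allowable decrease = 25.6 $.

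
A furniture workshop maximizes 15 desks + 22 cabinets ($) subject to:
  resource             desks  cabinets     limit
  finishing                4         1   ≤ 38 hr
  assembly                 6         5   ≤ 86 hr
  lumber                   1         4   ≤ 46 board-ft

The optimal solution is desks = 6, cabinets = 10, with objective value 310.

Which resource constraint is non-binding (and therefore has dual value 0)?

finishing

finishing: 34/38 (slack 4)
assembly: 86/86 (binding)
lumber: 46/46 (binding)
By complementary slackness, a constraint with positive slack has shadow price 0 → finishing.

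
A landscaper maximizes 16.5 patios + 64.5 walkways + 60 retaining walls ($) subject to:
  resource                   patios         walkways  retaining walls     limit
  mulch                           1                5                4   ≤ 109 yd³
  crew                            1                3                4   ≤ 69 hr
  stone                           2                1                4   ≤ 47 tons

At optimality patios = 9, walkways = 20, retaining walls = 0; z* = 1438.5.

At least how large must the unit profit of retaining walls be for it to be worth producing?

Check each constraint at x*: mulch 109/109 (tight); crew 69/69 (tight); stone 38/47 (slack 9).
By complementary slackness, y = 0 for the non-binding constraint.
From A_Bᵀ y = c: 1·y_mulch + 1·y_crew = 16.5; 5·y_mulch + 3·y_crew = 64.5.
→ y_mulch = 7.5 and y_crew = 9.
retaining walls enters the basis when its profit ≥ yᵀa₃ = 7.5·4 + 9·4 = 66.

66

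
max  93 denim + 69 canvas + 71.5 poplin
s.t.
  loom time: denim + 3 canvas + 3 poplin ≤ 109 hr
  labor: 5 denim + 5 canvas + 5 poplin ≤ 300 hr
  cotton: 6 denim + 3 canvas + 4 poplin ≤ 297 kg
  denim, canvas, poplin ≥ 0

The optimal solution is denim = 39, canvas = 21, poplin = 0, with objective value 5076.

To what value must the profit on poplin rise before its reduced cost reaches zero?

77

Binding: labor and cotton. Non-binding: loom time (7 unused).
Since loom time is not tight, its dual is 0.
Dual feasibility on the basic columns requires 5·y_labor + 6·y_cotton = 93, 5·y_labor + 3·y_cotton = 69.
This yields shadow prices y_labor = 9, y_cotton = 8.
poplin enters the basis when its profit ≥ yᵀa₃ = 9·5 + 8·4 = 77.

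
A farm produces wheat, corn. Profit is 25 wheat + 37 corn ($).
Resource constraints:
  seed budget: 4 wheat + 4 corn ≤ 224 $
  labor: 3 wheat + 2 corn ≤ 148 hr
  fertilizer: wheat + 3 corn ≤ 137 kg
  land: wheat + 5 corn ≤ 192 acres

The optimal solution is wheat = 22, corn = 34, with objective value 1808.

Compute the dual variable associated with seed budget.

At the optimum: seed budget uses 224 of 224 (binding); labor uses 134 of 148 (slack = 14); fertilizer uses 124 of 137 (slack = 13); land uses 192 of 192 (binding).
By complementary slackness, y = 0 for the non-binding constraints.
Dual feasibility on the basic columns requires 4·y_seed budget + 1·y_land = 25, 4·y_seed budget + 5·y_land = 37.
Solving: y_seed budget = 5.5, y_land = 3.
Shadow price of seed budget = 5.5.

5.5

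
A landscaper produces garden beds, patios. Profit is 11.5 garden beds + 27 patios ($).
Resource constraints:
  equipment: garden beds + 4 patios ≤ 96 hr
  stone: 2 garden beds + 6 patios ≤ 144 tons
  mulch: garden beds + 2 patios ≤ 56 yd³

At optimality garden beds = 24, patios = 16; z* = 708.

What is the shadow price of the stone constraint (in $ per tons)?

Binding: stone and mulch. Non-binding: equipment (8 unused).
Since equipment is not tight, its dual is 0.
From A_Bᵀ y = c: 2·y_stone + 1·y_mulch = 11.5; 6·y_stone + 2·y_mulch = 27.
This yields shadow prices y_stone = 2, y_mulch = 7.5.
Shadow price of stone = 2.

2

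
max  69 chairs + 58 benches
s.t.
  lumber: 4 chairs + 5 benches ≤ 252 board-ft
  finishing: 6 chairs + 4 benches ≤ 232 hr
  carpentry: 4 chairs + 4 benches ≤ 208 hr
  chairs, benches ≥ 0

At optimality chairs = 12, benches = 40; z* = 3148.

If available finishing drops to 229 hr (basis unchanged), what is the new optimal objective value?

Check each constraint at x*: lumber 248/252 (slack 4); finishing 232/232 (tight); carpentry 208/208 (tight).
Since lumber is not tight, its dual is 0.
Dual feasibility on the basic columns requires 6·y_finishing + 4·y_carpentry = 69, 4·y_finishing + 4·y_carpentry = 58.
→ y_finishing = 5.5 and y_carpentry = 9.
Δz = y_finishing·Δb = 5.5 × (-3) = -16.5, so new z* = 3148 − 16.5 = 3131.5.

3131.5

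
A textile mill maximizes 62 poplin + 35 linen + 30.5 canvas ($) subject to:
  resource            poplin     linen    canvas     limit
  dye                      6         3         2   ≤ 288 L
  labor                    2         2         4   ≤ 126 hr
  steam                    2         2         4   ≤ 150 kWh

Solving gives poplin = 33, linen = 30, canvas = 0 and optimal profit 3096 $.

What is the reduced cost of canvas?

-3.5

Check each constraint at x*: dye 288/288 (tight); labor 126/126 (tight); steam 126/150 (slack 24).
Since steam is not tight, its dual is 0.
Dual feasibility on the basic columns requires 6·y_dye + 2·y_labor = 62, 3·y_dye + 2·y_labor = 35.
This yields shadow prices y_dye = 9, y_labor = 4.
Reduced cost of canvas: c₃ − yᵀa₃ = 30.5 − (9·2 + 4·4) = 30.5 − 34 = -3.5.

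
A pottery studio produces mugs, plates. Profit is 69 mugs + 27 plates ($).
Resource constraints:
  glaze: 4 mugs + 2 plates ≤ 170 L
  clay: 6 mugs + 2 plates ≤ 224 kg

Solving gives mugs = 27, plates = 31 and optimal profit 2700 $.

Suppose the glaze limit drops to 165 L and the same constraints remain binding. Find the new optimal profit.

2670

Both glaze and clay are binding at x*.
From A_Bᵀ y = c: 4·y_glaze + 6·y_clay = 69; 2·y_glaze + 2·y_clay = 27.
This yields shadow prices y_glaze = 6, y_clay = 7.5.
Δz = y_glaze·Δb = 6 × (-5) = -30, so new z* = 2700 − 30 = 2670.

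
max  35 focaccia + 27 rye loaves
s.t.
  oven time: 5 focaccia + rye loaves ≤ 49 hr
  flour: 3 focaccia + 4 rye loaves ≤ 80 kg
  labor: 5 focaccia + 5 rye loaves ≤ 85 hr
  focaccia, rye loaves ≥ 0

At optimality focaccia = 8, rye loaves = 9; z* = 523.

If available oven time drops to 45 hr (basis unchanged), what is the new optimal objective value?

Binding: oven time and labor. Non-binding: flour (20 unused).
Slack constraints have shadow price 0 (complementary slackness).
From A_Bᵀ y = c: 5·y_oven time + 5·y_labor = 35; 1·y_oven time + 5·y_labor = 27.
Solving: y_oven time = 2, y_labor = 5.
Δz = y_oven time·Δb = 2 × (-4) = -8, so new z* = 523 − 8 = 515.

515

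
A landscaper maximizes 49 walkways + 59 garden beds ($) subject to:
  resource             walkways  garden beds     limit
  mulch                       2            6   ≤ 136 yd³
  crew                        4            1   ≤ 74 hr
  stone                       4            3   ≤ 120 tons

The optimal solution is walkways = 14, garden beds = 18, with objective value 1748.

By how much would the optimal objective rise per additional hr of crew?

8

At the optimum: mulch uses 136 of 136 (binding); crew uses 74 of 74 (binding); stone uses 110 of 120 (slack = 10).
Since stone is not tight, its dual is 0.
Dual feasibility on the basic columns requires 2·y_mulch + 4·y_crew = 49, 6·y_mulch + 1·y_crew = 59.
Solving: y_mulch = 8.5, y_crew = 8.
Shadow price of crew = 8.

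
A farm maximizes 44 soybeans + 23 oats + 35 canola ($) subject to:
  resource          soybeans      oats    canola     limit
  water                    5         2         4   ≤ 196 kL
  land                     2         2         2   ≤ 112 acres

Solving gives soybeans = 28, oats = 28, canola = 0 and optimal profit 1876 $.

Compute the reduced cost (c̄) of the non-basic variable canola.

Both water and land are binding at x*.
From A_Bᵀ y = c: 5·y_water + 2·y_land = 44; 2·y_water + 2·y_land = 23.
Solving: y_water = 7, y_land = 4.5.
Reduced cost of canola: c₃ − yᵀa₃ = 35 − (7·4 + 4.5·2) = 35 − 37 = -2.

-2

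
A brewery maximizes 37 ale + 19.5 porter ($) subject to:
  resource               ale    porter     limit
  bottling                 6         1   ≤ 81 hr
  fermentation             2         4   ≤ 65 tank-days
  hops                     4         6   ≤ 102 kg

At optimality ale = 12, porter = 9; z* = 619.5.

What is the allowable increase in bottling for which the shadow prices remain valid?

72

Binding constraints: bottling, hops. The basis is B = [[6,1],[4,6]] with det 32.
Per unit increase in bottling, x* moves by d = (0.1875, -0.125).
The basis stays optimal until porter reaches 0; allowable increase = 72 hr.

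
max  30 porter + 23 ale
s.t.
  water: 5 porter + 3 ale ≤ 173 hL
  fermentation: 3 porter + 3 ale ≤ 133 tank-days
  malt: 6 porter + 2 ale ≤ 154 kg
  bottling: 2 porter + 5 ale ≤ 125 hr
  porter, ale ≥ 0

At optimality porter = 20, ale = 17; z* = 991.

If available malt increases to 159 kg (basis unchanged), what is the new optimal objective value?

1011

Check each constraint at x*: water 151/173 (slack 22); fermentation 111/133 (slack 22); malt 154/154 (tight); bottling 125/125 (tight).
By complementary slackness, y = 0 for the non-binding constraints.
Dual feasibility on the basic columns requires 6·y_malt + 2·y_bottling = 30, 2·y_malt + 5·y_bottling = 23.
→ y_malt = 4 and y_bottling = 3.
Δz = y_malt·Δb = 4 × (5) = 20, so new z* = 991 + 20 = 1011.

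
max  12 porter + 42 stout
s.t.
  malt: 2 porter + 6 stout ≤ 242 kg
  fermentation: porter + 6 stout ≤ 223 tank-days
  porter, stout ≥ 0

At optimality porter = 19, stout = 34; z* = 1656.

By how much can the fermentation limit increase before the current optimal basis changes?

Binding constraints: malt, fermentation. The basis is B = [[2,6],[1,6]] with det 6.
Per unit increase in fermentation, x* moves by d = (-1, 0.3333).
The basis stays optimal until porter reaches 0; allowable increase = 19 tank-days.

19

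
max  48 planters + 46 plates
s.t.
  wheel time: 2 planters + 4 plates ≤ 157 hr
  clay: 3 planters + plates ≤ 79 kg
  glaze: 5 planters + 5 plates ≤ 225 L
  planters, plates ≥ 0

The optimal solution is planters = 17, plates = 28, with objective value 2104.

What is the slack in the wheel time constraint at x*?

wheel time used = 2·17 + 4·28 = 146; slack = 157 − 146 = 11.

11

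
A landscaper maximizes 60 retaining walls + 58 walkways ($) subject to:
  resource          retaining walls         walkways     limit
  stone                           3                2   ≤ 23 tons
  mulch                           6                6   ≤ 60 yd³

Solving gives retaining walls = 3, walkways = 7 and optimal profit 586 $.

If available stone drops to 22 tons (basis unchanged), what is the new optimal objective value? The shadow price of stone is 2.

584

Δb = -1, so new z* = 586 + (2)·(-1) = 586 − 2 = 584.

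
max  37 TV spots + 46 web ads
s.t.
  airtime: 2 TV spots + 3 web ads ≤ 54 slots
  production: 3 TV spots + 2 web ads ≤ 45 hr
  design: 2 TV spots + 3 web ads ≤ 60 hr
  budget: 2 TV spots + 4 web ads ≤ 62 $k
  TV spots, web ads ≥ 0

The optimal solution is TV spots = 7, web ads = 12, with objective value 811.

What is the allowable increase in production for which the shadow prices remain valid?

16

Binding constraints: production, budget. The basis is B = [[3,2],[2,4]] with det 8.
Per unit increase in production, x* moves by d = (0.5, -0.25).
The basis stays optimal until airtime becomes binding; allowable increase = 16 hr.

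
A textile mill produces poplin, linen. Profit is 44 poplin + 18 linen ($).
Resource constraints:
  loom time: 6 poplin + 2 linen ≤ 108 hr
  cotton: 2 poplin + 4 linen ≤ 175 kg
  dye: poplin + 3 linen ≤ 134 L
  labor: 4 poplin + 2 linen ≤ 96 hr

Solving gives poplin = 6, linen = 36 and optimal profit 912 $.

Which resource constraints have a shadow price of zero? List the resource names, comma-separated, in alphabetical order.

loom time: 108/108 (binding)
cotton: 156/175 (slack 19)
dye: 114/134 (slack 20)
labor: 96/96 (binding)
By complementary slackness, a constraint with positive slack has shadow price 0 → cotton, dye.

cotton, dye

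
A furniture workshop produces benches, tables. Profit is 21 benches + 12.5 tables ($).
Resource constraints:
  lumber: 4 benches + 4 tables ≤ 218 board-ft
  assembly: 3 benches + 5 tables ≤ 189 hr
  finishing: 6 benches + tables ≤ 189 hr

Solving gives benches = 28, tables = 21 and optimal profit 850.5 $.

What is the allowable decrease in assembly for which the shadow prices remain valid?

Binding constraints: assembly, finishing. The basis is B = [[3,5],[6,1]] with det -27.
Per unit decrease in assembly, x* moves by d = (0.037, -0.2222).
The basis stays optimal until tables reaches 0; allowable decrease = 94.5 hr.

94.5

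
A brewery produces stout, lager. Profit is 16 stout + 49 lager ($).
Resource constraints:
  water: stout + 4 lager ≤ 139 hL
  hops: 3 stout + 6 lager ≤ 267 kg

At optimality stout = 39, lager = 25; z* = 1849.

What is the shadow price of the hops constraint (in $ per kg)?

Check each constraint at x*: water 139/139 (tight); hops 267/267 (tight).
From A_Bᵀ y = c: 1·y_water + 3·y_hops = 16; 4·y_water + 6·y_hops = 49.
Solving: y_water = 8.5, y_hops = 2.5.
Shadow price of hops = 2.5.

2.5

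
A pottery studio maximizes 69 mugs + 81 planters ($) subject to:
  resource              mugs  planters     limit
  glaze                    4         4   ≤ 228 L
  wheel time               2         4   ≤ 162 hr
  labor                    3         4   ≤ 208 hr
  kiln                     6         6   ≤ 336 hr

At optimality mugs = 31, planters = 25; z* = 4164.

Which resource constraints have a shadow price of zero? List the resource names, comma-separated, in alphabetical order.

glaze: 224/228 (slack 4)
wheel time: 162/162 (binding)
labor: 193/208 (slack 15)
kiln: 336/336 (binding)
By complementary slackness, a constraint with positive slack has shadow price 0 → glaze, labor.

glaze, labor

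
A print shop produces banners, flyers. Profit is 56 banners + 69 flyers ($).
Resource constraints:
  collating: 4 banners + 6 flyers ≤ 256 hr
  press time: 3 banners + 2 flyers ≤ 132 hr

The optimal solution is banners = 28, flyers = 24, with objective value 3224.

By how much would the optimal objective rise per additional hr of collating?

9.5

Both collating and press time are binding at x*.
From A_Bᵀ y = c: 4·y_collating + 3·y_press time = 56; 6·y_collating + 2·y_press time = 69.
This yields shadow prices y_collating = 9.5, y_press time = 6.
Shadow price of collating = 9.5.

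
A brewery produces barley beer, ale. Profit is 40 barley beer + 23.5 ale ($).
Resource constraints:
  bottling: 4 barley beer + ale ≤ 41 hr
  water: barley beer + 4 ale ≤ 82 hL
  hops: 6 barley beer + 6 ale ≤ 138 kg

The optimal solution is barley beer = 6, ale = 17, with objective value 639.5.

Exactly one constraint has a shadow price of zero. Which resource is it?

bottling: 41/41 (binding)
water: 74/82 (slack 8)
hops: 138/138 (binding)
By complementary slackness, a constraint with positive slack has shadow price 0 → water.

water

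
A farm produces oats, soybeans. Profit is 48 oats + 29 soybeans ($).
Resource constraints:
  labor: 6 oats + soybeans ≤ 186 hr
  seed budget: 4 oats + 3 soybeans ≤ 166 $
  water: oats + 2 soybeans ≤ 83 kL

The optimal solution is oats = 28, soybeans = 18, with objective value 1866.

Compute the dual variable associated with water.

0

Binding: labor and seed budget. Non-binding: water (19 unused).
Since water is not tight, its dual is 0.
From A_Bᵀ y = c: 6·y_labor + 4·y_seed budget = 48; 1·y_labor + 3·y_seed budget = 29.
→ y_labor = 2 and y_seed budget = 9.
Shadow price of water = 0.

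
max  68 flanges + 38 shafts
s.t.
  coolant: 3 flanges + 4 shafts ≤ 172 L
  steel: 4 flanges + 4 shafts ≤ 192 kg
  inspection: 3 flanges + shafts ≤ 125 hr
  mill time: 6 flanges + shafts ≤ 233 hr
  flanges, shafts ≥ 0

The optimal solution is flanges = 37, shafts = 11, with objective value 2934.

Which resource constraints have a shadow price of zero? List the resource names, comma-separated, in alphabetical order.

coolant: 155/172 (slack 17)
steel: 192/192 (binding)
inspection: 122/125 (slack 3)
mill time: 233/233 (binding)
By complementary slackness, a constraint with positive slack has shadow price 0 → coolant, inspection.

coolant, inspection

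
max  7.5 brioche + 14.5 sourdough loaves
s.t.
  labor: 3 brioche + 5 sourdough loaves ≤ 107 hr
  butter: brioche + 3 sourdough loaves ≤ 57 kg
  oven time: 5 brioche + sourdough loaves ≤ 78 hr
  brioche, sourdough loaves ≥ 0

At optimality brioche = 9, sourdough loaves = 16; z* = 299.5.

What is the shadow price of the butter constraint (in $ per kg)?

1.5

Check each constraint at x*: labor 107/107 (tight); butter 57/57 (tight); oven time 61/78 (slack 17).
Since oven time is not tight, its dual is 0.
The binding rows give the dual system: 3·y_labor + 1·y_butter = 7.5 and 5·y_labor + 3·y_butter = 14.5.
This yields shadow prices y_labor = 2, y_butter = 1.5.
Shadow price of butter = 1.5.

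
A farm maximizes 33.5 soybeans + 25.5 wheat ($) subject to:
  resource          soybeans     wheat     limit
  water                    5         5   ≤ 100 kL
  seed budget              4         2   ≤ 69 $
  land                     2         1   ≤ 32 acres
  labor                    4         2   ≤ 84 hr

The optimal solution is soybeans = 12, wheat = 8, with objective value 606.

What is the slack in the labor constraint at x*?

labor used = 4·12 + 2·8 = 64; slack = 84 − 64 = 20.

20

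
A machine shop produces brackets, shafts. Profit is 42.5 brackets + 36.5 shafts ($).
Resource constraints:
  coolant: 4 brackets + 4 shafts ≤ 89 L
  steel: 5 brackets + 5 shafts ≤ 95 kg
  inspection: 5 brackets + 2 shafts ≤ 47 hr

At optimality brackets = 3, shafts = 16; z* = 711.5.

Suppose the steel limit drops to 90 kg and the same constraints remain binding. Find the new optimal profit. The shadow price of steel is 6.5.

Δb = -5, so new z* = 711.5 + (6.5)·(-5) = 711.5 − 32.5 = 679.

679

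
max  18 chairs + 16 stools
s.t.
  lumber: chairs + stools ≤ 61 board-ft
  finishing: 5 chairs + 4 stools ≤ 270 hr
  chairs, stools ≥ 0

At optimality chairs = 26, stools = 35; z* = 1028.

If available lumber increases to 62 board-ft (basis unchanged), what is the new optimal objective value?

1036

Both lumber and finishing are binding at x*.
The binding rows give the dual system: 1·y_lumber + 5·y_finishing = 18 and 1·y_lumber + 4·y_finishing = 16.
This yields shadow prices y_lumber = 8, y_finishing = 2.
Δz = y_lumber·Δb = 8 × (1) = 8, so new z* = 1028 + 8 = 1036.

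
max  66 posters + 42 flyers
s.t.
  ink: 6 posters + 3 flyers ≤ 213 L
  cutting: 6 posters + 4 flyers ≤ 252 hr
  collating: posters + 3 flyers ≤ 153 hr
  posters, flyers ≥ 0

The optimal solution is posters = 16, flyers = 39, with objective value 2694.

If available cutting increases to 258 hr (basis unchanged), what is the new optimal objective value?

2748

At the optimum: ink uses 213 of 213 (binding); cutting uses 252 of 252 (binding); collating uses 133 of 153 (slack = 20).
Since collating is not tight, its dual is 0.
The binding rows give the dual system: 6·y_ink + 6·y_cutting = 66 and 3·y_ink + 4·y_cutting = 42.
→ y_ink = 2 and y_cutting = 9.
Δz = y_cutting·Δb = 9 × (6) = 54, so new z* = 2694 + 54 = 2748.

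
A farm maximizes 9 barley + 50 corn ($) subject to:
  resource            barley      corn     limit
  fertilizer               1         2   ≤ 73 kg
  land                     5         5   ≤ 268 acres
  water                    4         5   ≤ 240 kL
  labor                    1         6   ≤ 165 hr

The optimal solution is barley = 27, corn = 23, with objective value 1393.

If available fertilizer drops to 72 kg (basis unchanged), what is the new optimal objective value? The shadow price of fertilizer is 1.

1392

Δb = -1, so new z* = 1393 + (1)·(-1) = 1393 − 1 = 1392.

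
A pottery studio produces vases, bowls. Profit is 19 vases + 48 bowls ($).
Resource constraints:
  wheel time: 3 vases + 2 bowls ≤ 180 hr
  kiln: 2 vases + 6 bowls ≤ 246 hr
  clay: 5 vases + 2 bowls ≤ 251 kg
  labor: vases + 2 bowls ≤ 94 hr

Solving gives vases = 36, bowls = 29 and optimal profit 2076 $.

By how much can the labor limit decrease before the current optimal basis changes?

12

Binding constraints: kiln, labor. The basis is B = [[2,6],[1,2]] with det -2.
Per unit decrease in labor, x* moves by d = (-3, 1).
The basis stays optimal until vases reaches 0; allowable decrease = 12 hr.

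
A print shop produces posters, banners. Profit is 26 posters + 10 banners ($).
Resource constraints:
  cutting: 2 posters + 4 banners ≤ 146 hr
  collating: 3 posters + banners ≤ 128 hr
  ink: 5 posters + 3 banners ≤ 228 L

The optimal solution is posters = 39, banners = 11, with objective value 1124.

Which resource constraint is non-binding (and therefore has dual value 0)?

cutting

cutting: 122/146 (slack 24)
collating: 128/128 (binding)
ink: 228/228 (binding)
By complementary slackness, a constraint with positive slack has shadow price 0 → cutting.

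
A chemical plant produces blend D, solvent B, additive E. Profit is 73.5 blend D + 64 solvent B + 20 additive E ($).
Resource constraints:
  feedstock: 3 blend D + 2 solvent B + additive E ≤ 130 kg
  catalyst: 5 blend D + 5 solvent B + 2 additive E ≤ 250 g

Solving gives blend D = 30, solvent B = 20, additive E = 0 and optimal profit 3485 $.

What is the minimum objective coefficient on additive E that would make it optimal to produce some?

At the optimum: feedstock uses 130 of 130 (binding); catalyst uses 250 of 250 (binding).
From A_Bᵀ y = c: 3·y_feedstock + 5·y_catalyst = 73.5; 2·y_feedstock + 5·y_catalyst = 64.
→ y_feedstock = 9.5 and y_catalyst = 9.
additive E enters the basis when its profit ≥ yᵀa₃ = 9.5·1 + 9·2 = 27.5.

27.5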